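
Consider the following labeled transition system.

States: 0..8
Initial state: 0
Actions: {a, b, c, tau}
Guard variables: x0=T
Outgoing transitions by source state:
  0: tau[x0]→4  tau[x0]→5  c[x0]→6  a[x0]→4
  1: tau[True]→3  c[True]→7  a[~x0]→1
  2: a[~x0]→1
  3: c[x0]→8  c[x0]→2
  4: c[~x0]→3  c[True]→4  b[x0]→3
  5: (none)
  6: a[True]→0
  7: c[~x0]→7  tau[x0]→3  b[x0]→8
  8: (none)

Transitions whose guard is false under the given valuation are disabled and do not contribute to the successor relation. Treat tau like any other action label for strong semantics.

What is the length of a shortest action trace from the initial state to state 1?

Answer: UNREACHABLE

Analysis:
Layered search for 1:
  Layer 0: {0}
  Layer 1: {4,5,6}
  Layer 2: {3}
  Layer 3: {2,8}
1 never appears.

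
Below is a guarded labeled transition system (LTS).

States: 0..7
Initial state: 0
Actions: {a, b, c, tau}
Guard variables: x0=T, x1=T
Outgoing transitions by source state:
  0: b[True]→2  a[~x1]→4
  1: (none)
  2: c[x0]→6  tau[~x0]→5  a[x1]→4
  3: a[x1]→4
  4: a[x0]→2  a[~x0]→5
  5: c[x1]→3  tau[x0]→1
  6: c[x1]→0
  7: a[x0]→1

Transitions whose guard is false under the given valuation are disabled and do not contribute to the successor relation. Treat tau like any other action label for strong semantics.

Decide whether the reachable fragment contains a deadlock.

Answer: DEADLOCK-FREE

Analysis:
Reachable = {0,2,4,6}
  0: b→2  [1 exit(s)]
  2: a→4  c→6  [2 exit(s)]
  4: a→2  [1 exit(s)]
  6: c→0  [1 exit(s)]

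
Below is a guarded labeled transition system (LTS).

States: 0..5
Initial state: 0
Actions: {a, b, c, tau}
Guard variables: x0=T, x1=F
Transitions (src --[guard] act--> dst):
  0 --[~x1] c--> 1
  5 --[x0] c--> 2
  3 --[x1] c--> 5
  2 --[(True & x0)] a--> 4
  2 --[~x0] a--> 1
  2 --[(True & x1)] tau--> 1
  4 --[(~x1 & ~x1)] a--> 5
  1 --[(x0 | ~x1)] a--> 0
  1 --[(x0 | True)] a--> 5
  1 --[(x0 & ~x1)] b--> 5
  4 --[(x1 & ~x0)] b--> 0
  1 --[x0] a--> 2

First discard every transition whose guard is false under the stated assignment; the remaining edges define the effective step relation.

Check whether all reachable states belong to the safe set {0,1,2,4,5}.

Allowed set {0,1,2,4,5}
Reachable = {0,1,2,4,5}
  0: ok
  1: ok
  2: ok
  4: ok
  5: ok

Answer: INVARIANT HOLDS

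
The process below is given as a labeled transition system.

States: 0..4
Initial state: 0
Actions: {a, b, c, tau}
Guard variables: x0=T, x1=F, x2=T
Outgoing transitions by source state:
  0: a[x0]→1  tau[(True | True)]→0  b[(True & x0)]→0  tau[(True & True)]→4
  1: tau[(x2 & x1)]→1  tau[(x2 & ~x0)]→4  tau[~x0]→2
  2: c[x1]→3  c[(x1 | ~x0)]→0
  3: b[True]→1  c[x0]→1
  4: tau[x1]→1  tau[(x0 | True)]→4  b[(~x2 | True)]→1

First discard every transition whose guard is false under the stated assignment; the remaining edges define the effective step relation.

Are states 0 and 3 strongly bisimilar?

Answer: NOT BISIMILAR

Working:
Compute ~ classes (split until stable):
  P[0] = {{0,1,2,3,4}}
  P[1] = {{0},{1,2},{3},{4}}
4 equivalence class(es) (converged in 2)
0∈{0}, 3∈{3}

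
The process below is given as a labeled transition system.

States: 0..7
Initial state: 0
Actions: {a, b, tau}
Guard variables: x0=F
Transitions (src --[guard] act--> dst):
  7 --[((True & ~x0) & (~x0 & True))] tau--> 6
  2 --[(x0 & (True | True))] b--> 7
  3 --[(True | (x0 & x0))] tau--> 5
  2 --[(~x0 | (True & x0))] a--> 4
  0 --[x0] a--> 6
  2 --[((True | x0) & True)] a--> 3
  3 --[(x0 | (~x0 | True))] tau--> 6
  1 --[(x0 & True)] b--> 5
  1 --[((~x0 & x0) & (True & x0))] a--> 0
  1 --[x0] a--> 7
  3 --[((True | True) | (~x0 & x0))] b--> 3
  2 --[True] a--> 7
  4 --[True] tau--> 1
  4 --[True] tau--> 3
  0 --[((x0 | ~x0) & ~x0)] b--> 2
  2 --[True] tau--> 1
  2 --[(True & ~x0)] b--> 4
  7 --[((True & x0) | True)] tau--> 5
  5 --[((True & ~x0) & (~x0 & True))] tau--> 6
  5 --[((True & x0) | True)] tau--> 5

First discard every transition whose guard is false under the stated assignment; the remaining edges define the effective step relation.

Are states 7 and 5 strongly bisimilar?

Answer: BISIMILAR

Trace:
Refine partition for ~:
  π0 = {{0,1,2,3,4,5,6,7}}
  π1 = {{0},{1,6},{2},{3},{4,5,7}}
  π2 = {{0},{1,6},{2},{3},{4},{5,7}}
6 equivalence class(es) (converged in 3)
[7]={5,7}  [5]={5,7}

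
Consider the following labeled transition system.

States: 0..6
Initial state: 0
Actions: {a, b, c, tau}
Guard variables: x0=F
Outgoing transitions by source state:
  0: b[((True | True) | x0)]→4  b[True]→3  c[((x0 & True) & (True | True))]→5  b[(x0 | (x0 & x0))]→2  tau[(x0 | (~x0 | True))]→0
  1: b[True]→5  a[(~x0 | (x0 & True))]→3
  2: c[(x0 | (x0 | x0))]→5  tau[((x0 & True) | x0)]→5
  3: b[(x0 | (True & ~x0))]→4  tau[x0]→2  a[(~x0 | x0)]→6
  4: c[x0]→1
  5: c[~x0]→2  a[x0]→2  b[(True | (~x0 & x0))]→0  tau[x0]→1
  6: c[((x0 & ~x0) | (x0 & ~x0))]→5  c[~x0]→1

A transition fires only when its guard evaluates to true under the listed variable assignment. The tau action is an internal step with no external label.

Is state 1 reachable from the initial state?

Guard filter leaves 10 enabled edge(s).
Layer 0: {0}
Layer 1: {3,4}  total {0,3,4}
Layer 2: {6}  total {0,3,4,6}
Layer 3: {1}  total {0,1,3,4,6}
Layer 4: {5}  total {0,1,3,4,5,6}
Layer 5: {2}  total {0,1,2,3,4,5,6}
Reachable = {0,1,2,3,4,5,6}
trace reaching 1: b·a·c

Answer: REACHABLE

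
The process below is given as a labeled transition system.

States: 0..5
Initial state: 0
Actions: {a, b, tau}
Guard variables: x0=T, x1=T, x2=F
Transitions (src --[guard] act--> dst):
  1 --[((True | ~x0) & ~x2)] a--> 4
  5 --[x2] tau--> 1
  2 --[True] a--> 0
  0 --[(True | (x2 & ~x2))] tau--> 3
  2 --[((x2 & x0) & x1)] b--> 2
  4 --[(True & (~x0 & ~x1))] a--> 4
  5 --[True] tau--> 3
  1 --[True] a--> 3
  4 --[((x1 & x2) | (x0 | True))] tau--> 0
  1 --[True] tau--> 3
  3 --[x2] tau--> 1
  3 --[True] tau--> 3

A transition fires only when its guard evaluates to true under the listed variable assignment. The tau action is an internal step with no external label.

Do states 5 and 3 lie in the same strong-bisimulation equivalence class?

Answer: BISIMILAR

Analysis:
Compute ~ classes (split until stable):
  π0 = {{0,1,2,3,4,5}}
  π1 = {{0,3,4,5},{1},{2}}
3 equivalence class(es) (converged in 2)
5∈{0,3,4,5}, 3∈{0,3,4,5}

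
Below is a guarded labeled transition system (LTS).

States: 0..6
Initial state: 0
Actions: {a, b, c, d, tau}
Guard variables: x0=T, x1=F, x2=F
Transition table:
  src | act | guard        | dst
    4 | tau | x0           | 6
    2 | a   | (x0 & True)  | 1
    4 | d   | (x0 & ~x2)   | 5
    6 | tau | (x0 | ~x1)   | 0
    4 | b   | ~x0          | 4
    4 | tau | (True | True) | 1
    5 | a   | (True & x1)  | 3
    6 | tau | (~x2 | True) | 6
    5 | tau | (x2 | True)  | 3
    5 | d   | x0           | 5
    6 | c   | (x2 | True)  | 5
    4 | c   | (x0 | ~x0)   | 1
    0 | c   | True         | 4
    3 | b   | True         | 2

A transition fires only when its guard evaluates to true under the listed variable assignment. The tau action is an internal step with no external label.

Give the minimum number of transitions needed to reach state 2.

BFS to 2:
  Layer 0: {0}
  Layer 1: {4}
  Layer 2: {1,5,6}
  Layer 3: {3}
  Layer 4: {2}
first hit 2 at d=4 via c·d·tau·b

Answer: 4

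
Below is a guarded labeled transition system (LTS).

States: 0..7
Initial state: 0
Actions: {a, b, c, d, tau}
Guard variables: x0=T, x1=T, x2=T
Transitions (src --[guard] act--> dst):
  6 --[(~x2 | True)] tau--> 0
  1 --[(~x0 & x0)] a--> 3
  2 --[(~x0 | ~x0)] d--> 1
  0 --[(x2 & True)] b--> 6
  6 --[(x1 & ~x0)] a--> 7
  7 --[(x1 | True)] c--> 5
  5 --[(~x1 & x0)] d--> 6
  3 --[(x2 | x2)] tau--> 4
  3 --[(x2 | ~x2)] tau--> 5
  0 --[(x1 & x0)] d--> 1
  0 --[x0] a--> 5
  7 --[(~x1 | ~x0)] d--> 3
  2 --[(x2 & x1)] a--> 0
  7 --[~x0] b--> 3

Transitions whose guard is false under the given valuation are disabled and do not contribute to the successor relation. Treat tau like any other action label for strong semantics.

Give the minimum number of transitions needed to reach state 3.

Answer: UNREACHABLE

Working:
Breadth-first toward 3:
  L0 = {0}
  L1 = {1,5,6}
3 never appears.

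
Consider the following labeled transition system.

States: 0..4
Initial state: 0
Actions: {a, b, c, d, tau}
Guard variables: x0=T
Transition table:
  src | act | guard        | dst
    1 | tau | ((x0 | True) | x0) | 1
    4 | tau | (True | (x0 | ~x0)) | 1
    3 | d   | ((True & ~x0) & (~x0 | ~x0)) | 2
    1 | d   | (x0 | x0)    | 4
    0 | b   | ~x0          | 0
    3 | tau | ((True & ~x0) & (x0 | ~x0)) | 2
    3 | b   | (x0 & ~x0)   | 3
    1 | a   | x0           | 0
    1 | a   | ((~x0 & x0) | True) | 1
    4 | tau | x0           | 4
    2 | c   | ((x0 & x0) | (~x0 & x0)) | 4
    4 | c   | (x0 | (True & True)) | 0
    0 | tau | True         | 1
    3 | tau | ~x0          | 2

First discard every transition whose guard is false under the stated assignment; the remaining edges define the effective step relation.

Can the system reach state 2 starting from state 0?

After dropping false guards: 9 live edges.
L0 = {0}
L1 = {1}  cumulative {0,1}
L2 = {4}  cumulative {0,1,4}
Reach set: {0,1,4}

Answer: UNREACHABLE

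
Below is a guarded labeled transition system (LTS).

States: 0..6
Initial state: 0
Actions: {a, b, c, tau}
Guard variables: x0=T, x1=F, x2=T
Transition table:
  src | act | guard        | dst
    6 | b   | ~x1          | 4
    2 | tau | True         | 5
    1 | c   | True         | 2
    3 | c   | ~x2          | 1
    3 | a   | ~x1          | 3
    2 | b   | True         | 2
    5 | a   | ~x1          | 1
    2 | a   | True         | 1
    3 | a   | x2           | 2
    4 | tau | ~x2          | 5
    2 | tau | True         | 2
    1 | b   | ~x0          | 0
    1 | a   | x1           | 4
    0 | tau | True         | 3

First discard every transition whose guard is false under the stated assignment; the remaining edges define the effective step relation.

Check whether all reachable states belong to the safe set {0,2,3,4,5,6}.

Safe = {0,2,3,4,5,6}
Reachable = {0,1,2,3,5}
  0: ok
  1: outside
  2: ok
  3: ok
  5: ok
witness against invariant: tau·a·a → 1

Answer: INVARIANT VIOLATED at state 1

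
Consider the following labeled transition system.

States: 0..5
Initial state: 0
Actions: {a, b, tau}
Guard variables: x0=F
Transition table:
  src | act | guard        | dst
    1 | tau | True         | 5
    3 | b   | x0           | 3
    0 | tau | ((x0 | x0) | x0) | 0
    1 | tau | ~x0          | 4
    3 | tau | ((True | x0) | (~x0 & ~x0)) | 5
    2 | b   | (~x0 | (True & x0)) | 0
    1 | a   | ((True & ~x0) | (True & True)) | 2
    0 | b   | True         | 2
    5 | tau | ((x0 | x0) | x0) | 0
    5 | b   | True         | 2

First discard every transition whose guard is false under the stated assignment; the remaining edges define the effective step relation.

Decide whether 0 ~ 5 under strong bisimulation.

Bisimulation quotient by refinement:
  P[0] = {{0,1,2,3,4,5}}
  P[1] = {{0,2,5},{1},{3},{4}}
Fixed point at round 2; 4 class(es).
0∈{0,2,5}, 5∈{0,2,5}

Answer: BISIMILAR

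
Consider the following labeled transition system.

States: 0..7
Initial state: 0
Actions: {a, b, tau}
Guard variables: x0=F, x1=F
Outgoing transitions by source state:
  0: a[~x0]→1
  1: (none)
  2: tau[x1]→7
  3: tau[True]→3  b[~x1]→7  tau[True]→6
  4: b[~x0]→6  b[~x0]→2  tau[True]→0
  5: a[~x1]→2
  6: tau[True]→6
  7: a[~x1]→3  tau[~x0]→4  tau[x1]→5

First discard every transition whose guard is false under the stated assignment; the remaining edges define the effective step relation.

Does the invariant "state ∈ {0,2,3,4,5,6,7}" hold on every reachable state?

Safe = {0,2,3,4,5,6,7}
Reachable = {0,1}
  0: ✓
  1: VIOLATES
counterexample path to 1: a

Answer: INVARIANT VIOLATED at state 1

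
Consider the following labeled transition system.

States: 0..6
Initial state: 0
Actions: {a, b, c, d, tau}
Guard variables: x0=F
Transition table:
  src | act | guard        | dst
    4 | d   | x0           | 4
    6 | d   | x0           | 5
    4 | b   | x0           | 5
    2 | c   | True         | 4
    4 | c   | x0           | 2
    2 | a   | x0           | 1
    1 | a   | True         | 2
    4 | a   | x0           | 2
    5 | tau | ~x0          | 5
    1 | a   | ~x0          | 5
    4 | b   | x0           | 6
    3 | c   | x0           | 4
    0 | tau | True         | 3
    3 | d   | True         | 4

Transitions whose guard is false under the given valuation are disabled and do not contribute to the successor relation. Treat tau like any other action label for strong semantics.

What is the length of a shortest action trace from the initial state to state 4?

Breadth-first toward 4:
  Layer 0: {0}
  Layer 1: {3}
  Layer 2: {4}
first hit 4 at d=2 via tau·d

Answer: 2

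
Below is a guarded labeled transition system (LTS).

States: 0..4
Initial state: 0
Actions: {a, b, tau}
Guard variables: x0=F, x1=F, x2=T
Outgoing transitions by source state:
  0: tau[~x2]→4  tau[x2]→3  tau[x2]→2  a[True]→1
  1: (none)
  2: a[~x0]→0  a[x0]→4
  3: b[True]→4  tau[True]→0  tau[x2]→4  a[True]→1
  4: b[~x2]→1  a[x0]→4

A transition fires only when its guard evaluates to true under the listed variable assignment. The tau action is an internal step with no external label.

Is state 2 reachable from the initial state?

After dropping false guards: 8 live edges.
depth 0: {0}
depth 1: {1,2,3}  total {0,1,2,3}
depth 2: {4}  total {0,1,2,3,4}
Reach set: {0,1,2,3,4}
trace reaching 2: tau

Answer: REACHABLE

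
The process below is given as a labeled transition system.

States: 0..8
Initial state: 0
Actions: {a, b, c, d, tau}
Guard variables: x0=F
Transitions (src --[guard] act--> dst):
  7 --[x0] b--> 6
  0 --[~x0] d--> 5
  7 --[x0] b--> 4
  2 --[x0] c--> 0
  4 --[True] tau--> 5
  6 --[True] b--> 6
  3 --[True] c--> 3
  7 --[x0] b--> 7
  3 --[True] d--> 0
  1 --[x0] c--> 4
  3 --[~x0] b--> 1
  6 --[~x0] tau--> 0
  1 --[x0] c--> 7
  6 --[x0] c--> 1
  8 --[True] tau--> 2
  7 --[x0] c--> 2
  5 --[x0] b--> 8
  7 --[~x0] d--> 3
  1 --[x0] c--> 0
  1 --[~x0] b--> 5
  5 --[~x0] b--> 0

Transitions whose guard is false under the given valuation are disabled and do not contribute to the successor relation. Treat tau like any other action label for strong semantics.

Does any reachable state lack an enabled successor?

Reach set: {0,5}
  0: d→5  [deg 1]
  5: b→0  [deg 1]

Answer: DEADLOCK-FREE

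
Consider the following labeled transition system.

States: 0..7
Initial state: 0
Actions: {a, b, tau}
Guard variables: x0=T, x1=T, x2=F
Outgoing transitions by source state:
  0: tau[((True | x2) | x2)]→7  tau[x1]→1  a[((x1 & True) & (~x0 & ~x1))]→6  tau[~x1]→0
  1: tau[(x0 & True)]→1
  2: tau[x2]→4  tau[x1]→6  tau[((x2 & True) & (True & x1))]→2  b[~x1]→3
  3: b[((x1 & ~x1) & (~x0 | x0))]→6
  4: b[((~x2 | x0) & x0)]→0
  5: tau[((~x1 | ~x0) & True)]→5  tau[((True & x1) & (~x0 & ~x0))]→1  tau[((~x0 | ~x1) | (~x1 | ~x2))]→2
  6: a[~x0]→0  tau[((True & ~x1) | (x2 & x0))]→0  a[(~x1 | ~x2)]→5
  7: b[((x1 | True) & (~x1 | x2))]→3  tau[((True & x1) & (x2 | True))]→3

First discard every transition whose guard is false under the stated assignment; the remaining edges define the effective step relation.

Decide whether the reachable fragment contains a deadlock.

Answer: DEADLOCK at state 3

Trace:
R = {0,1,3,7}
  0: tau→1  tau→7  [2 out]
  1: tau→1  [1 out]
  3: ∅  [deadlock]
  7: tau→3  [1 out]
trace reaching 3: tau·tau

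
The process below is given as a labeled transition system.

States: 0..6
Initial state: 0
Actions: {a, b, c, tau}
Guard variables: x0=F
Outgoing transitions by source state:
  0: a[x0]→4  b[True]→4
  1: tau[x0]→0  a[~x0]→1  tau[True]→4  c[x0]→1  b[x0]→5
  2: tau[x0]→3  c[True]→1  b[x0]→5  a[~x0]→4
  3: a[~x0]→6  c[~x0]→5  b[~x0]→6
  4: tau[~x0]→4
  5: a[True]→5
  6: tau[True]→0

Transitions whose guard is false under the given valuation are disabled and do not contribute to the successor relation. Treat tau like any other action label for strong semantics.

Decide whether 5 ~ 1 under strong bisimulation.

Answer: NOT BISIMILAR

Analysis:
Compute ~ classes (split until stable):
  P[0] = {{0,1,2,3,4,5,6}}
  P[1] = {{0},{1},{2},{3},{4,6},{5}}
  P[2] = {{0},{1},{2},{3},{4},{5},{6}}
stable after 3 split(s): 7 block(s)
class of 5: {5}; class of 1: {1}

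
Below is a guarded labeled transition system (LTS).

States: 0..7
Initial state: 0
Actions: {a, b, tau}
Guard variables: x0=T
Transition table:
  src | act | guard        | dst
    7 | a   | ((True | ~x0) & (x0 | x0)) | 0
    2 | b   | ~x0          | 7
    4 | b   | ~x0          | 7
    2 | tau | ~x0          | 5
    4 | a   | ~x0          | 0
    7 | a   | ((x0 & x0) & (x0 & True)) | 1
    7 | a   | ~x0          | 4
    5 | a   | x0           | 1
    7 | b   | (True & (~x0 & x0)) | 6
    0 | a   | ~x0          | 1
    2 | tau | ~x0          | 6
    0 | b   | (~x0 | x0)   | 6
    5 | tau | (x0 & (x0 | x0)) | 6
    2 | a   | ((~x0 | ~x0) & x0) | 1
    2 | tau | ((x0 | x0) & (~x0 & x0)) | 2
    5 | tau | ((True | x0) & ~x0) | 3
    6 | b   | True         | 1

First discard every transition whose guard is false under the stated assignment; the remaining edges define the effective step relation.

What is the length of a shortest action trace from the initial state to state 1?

BFS to 1:
  Layer 0: {0}
  Layer 1: {6}
  Layer 2: {1}
depth(1)=2, e.g. b·b

Answer: 2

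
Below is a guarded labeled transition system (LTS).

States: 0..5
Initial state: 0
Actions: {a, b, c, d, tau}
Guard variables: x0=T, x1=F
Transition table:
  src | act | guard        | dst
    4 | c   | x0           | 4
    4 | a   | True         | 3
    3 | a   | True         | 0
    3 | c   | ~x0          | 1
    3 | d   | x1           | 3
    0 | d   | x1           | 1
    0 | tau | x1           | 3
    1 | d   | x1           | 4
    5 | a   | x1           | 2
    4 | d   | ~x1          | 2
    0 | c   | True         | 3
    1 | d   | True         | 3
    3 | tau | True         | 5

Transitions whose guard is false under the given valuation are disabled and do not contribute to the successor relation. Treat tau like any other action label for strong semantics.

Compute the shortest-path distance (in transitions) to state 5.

BFS to 5:
  Layer 0: {0}
  Layer 1: {3}
  Layer 2: {5}
5 enters at depth 2; path c·tau

Answer: 2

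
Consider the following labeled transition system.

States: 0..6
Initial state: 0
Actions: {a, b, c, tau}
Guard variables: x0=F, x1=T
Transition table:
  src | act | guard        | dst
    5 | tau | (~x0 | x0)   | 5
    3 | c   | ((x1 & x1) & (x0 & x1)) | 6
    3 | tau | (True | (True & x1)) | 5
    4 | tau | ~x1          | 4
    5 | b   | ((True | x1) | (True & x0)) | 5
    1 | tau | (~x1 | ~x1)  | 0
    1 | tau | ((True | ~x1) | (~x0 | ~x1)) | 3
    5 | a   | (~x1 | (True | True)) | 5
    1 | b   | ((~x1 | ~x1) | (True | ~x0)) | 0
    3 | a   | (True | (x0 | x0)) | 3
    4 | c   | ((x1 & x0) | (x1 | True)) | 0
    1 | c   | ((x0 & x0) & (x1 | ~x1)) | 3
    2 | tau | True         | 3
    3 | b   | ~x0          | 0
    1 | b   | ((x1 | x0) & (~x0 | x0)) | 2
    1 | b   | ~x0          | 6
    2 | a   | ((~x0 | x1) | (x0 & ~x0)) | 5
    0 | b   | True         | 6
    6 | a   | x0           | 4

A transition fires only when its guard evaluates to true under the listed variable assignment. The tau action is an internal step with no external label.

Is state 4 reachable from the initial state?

Answer: UNREACHABLE

Analysis:
14 transition(s) survive guard evaluation.
Layer 0: {0}
Layer 1: {6}  total {0,6}
Reach set: {0,6}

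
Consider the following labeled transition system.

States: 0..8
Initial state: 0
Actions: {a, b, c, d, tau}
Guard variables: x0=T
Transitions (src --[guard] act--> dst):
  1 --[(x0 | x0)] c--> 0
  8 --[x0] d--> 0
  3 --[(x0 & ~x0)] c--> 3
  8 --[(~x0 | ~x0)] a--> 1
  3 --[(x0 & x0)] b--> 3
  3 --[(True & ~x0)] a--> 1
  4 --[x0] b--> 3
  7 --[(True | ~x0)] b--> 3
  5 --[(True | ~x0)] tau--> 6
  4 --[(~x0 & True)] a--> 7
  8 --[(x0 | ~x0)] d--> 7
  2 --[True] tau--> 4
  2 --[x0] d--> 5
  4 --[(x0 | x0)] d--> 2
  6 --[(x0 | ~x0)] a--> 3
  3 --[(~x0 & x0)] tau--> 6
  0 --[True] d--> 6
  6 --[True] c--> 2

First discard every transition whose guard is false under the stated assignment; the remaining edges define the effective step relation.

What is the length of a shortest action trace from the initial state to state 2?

Answer: 2

Trace:
BFS to 2:
  depth 0: {0}
  depth 1: {6}
  depth 2: {2,3}
2 enters at depth 2; path d·c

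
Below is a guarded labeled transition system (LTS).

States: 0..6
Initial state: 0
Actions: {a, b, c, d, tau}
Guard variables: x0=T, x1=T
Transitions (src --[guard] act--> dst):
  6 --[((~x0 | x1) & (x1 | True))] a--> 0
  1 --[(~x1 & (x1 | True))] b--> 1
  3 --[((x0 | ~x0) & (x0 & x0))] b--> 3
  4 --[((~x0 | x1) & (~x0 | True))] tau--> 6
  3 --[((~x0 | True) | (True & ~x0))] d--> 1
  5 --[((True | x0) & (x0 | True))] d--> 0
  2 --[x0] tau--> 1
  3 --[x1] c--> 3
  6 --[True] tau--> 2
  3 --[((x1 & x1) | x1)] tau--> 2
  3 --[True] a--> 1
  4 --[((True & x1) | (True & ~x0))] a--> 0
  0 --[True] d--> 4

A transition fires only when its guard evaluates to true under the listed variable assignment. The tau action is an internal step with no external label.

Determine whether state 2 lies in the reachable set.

After dropping false guards: 12 live edges.
L0 = {0}
L1 = {4}  total {0,4}
L2 = {6}  total {0,4,6}
L3 = {2}  total {0,2,4,6}
L4 = {1}  total {0,1,2,4,6}
R = {0,1,2,4,6}
trace reaching 2: d·tau·tau

Answer: REACHABLE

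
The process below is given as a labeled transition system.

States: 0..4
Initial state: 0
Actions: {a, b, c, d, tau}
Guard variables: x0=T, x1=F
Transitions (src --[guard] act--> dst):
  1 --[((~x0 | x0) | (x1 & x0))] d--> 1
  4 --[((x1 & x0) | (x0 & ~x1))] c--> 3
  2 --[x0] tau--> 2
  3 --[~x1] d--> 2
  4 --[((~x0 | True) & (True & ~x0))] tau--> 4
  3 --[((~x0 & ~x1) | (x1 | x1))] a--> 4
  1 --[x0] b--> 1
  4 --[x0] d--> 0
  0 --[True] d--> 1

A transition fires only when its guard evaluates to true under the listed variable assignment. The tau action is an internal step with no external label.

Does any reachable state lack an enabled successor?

Reach set: {0,1}
  0: d→1  [1 exit(s)]
  1: b→1  d→1  [2 exit(s)]

Answer: DEADLOCK-FREE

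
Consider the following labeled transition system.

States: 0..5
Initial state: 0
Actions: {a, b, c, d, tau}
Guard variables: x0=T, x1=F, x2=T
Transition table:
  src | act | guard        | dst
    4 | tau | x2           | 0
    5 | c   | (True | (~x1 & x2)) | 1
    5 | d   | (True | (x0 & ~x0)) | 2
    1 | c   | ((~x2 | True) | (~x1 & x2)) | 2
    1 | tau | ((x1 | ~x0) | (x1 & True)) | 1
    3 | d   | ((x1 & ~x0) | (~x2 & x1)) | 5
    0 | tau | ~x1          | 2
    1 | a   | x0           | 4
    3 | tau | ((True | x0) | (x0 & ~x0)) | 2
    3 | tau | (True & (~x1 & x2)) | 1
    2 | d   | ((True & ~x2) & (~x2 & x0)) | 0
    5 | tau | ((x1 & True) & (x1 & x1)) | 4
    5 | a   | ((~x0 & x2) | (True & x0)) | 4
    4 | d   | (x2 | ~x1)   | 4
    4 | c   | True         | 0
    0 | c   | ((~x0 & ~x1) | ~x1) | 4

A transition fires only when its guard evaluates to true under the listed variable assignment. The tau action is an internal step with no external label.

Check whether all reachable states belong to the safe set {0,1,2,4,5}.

Allowed set {0,1,2,4,5}
R = {0,2,4}
  0: ✓
  2: ✓
  4: ✓

Answer: INVARIANT HOLDS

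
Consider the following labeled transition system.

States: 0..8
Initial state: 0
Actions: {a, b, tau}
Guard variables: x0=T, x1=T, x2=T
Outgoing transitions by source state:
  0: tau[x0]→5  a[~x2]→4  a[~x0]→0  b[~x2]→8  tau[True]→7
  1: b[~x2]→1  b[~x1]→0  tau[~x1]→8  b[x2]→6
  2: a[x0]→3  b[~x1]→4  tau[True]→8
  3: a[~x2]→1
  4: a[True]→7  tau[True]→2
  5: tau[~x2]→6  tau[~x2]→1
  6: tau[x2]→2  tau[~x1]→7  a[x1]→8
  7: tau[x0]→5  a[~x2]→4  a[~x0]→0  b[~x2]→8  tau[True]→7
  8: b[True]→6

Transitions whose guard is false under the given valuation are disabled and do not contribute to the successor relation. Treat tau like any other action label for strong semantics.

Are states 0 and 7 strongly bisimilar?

Bisimulation quotient by refinement:
  round 0: {{0,1,2,3,4,5,6,7,8}}
  round 1: {{0,7},{1,8},{2,4,6},{3,5}}
  round 2: {{0,7},{1,8},{2},{3,5},{4},{6}}
6 equivalence class(es) (converged in 3)
class of 0: {0,7}; class of 7: {0,7}

Answer: BISIMILAR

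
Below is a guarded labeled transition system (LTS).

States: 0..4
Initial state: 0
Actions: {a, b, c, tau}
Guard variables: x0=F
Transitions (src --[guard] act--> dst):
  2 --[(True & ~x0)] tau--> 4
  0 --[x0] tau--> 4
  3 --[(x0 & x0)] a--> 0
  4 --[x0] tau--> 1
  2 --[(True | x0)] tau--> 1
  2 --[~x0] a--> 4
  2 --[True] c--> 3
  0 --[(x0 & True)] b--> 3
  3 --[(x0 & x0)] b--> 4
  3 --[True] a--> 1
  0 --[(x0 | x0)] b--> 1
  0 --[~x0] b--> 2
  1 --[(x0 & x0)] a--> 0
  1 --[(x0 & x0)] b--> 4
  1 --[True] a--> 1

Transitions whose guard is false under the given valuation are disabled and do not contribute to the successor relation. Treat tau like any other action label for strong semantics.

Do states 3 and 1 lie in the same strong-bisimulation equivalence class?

Refine partition for ~:
  round 0: {{0,1,2,3,4}}
  round 1: {{0},{1,3},{2},{4}}
4 equivalence class(es) (converged in 2)
[3]={1,3}  [1]={1,3}

Answer: BISIMILAR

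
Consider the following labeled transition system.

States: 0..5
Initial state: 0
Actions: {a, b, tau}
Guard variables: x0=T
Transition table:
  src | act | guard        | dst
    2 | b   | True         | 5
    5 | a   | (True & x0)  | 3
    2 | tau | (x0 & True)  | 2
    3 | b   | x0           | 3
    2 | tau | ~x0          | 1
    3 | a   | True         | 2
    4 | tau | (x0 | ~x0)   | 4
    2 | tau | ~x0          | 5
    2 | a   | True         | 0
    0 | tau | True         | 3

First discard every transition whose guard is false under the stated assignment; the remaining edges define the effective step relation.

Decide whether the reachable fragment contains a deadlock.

Reach set: {0,2,3,5}
  0: tau→3  [1 exit(s)]
  2: a→0  b→5  tau→2  [3 exit(s)]
  3: a→2  b→3  [2 exit(s)]
  5: a→3  [1 exit(s)]

Answer: DEADLOCK-FREE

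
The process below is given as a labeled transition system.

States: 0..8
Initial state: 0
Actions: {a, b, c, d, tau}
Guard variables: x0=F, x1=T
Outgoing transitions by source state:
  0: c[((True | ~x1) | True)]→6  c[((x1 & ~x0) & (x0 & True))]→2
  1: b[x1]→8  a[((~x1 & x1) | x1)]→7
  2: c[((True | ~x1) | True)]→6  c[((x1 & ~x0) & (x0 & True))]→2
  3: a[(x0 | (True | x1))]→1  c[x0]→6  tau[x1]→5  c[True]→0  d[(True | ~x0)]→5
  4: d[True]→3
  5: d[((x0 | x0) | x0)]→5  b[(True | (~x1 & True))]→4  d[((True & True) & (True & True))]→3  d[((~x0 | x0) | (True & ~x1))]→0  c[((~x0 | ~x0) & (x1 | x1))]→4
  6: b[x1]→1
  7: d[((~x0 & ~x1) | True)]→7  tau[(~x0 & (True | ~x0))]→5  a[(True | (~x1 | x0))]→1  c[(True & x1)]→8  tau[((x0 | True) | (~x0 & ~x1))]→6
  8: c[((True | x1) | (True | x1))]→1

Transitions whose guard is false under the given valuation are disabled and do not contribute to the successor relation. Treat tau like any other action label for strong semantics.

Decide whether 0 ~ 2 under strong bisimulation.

Refine partition for ~:
  P[0] = {{0,1,2,3,4,5,6,7,8}}
  P[1] = {{0,2,8},{1},{3,7},{4},{5},{6}}
  P[2] = {{0,2},{1},{3},{4},{5},{6},{7},{8}}
Fixed point at round 3; 8 class(es).
0∈{0,2}, 2∈{0,2}

Answer: BISIMILAR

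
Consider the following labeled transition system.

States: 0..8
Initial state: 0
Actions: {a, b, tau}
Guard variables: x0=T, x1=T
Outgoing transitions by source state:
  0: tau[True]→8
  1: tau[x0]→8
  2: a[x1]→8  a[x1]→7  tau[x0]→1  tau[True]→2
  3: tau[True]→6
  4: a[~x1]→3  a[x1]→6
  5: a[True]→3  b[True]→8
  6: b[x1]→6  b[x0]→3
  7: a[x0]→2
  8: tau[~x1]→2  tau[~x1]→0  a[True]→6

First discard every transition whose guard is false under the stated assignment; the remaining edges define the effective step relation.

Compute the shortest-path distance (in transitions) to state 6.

BFS to 6:
  L0 = {0}
  L1 = {8}
  L2 = {6}
first hit 6 at d=2 via tau·a

Answer: 2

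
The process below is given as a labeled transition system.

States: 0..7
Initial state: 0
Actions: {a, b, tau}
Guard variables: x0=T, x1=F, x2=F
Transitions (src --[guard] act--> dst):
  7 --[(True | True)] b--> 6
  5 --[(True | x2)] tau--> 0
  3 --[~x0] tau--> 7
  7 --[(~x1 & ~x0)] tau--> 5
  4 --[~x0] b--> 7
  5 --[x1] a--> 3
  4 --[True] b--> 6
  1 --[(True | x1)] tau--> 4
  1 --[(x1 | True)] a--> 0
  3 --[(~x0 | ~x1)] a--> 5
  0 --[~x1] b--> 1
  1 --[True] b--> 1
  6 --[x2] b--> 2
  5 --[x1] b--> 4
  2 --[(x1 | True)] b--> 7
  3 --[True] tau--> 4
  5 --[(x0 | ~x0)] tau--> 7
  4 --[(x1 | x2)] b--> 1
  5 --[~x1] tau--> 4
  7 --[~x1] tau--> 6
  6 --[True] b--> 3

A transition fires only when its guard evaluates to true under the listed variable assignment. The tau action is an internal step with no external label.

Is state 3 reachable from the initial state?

14 transition(s) survive guard evaluation.
depth 0: {0}
depth 1: {1}  now seen {0,1}
depth 2: {4}  now seen {0,1,4}
depth 3: {6}  now seen {0,1,4,6}
depth 4: {3}  now seen {0,1,3,4,6}
depth 5: {5}  now seen {0,1,3,4,5,6}
depth 6: {7}  now seen {0,1,3,4,5,6,7}
R = {0,1,3,4,5,6,7}
Path to 3: b·tau·b·b

Answer: REACHABLE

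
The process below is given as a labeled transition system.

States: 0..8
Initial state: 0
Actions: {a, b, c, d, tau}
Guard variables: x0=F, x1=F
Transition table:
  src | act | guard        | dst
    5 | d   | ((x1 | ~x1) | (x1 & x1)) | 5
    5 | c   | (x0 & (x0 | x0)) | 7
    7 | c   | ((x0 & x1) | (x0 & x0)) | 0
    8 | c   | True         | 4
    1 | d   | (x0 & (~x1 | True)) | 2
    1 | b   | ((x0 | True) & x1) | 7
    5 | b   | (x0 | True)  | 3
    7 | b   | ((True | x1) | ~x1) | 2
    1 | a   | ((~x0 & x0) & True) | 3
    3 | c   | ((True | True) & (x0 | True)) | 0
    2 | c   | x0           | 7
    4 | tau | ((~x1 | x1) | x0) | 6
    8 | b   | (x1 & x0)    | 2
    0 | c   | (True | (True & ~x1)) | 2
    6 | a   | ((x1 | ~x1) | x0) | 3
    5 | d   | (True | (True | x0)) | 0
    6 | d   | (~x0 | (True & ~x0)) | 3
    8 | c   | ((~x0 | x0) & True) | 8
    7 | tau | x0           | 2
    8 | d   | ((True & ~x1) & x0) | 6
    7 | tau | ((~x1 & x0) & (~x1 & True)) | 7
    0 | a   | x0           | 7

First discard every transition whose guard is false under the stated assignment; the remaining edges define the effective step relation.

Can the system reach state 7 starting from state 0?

After dropping false guards: 11 live edges.
depth 0: {0}
depth 1: {2}  now seen {0,2}
Reachable = {0,2}

Answer: UNREACHABLE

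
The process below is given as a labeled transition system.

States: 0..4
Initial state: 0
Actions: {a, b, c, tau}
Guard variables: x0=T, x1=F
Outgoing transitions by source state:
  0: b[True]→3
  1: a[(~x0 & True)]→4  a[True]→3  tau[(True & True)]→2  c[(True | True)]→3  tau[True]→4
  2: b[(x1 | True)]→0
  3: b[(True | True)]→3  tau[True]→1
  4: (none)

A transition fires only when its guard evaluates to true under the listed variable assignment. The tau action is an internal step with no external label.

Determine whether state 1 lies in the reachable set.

8 transition(s) survive guard evaluation.
depth 0: {0}
depth 1: {3}  cumulative {0,3}
depth 2: {1}  cumulative {0,1,3}
depth 3: {2,4}  cumulative {0,1,2,3,4}
Reachable = {0,1,2,3,4}
Path to 1: b·tau

Answer: REACHABLE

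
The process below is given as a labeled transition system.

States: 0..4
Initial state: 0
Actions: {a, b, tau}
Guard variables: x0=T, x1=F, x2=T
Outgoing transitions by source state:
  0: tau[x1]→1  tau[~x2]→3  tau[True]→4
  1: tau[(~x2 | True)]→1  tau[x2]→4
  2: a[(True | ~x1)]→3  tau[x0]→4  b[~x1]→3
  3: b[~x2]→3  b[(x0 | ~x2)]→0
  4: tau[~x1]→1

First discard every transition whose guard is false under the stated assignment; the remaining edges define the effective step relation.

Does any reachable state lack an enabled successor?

Answer: DEADLOCK-FREE

Analysis:
Reach set: {0,1,4}
  0: tau→4  [1 exit(s)]
  1: tau→1  tau→4  [2 exit(s)]
  4: tau→1  [1 exit(s)]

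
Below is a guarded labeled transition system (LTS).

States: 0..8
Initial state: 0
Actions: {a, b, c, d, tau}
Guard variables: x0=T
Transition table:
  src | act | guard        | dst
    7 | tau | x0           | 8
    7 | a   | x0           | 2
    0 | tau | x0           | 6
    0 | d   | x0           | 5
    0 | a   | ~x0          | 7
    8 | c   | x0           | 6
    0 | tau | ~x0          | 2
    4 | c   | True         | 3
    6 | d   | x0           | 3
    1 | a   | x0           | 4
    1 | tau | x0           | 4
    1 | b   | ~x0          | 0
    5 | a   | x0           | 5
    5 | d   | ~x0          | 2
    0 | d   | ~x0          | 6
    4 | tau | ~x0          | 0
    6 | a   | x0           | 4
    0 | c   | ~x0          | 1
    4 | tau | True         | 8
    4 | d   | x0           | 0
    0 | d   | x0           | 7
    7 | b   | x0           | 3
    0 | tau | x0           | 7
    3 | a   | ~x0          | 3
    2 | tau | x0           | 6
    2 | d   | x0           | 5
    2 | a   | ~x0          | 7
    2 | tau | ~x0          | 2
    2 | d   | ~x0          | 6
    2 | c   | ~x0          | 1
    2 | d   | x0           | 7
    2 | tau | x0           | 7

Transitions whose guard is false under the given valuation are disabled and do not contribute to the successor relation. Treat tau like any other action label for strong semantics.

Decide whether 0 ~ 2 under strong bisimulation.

Answer: BISIMILAR

Analysis:
Compute ~ classes (split until stable):
  π0 = {{0,1,2,3,4,5,6,7,8}}
  π1 = {{0,2},{1},{3},{4},{5},{6},{7},{8}}
stable after 2 split(s): 8 block(s)
class of 0: {0,2}; class of 2: {0,2}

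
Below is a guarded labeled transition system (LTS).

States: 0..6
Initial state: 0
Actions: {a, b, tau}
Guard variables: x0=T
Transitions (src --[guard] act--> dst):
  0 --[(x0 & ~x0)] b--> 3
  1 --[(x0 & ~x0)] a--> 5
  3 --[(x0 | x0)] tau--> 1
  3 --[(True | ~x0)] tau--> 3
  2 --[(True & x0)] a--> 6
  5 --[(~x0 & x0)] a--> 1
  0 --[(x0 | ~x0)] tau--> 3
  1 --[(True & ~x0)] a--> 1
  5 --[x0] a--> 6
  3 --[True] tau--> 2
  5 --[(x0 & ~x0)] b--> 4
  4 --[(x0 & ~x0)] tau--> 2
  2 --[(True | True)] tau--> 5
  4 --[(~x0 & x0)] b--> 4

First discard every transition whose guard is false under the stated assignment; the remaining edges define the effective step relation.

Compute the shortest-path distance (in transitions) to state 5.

Breadth-first toward 5:
  depth 0: {0}
  depth 1: {3}
  depth 2: {1,2}
  depth 3: {5,6}
first hit 5 at d=3 via tau·tau·tau

Answer: 3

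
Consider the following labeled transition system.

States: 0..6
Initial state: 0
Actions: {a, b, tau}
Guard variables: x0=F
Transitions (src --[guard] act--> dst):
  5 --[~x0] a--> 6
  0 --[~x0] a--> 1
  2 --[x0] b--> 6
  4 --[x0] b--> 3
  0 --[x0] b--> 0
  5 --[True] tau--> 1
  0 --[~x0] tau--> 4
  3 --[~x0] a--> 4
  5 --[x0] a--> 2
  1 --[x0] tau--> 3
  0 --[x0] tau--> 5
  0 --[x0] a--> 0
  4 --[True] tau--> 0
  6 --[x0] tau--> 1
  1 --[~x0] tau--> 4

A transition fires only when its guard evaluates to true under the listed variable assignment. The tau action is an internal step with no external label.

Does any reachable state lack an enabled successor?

Answer: DEADLOCK-FREE

Analysis:
Reachable = {0,1,4}
  0: a→1  tau→4  [2 exit(s)]
  1: tau→4  [1 exit(s)]
  4: tau→0  [1 exit(s)]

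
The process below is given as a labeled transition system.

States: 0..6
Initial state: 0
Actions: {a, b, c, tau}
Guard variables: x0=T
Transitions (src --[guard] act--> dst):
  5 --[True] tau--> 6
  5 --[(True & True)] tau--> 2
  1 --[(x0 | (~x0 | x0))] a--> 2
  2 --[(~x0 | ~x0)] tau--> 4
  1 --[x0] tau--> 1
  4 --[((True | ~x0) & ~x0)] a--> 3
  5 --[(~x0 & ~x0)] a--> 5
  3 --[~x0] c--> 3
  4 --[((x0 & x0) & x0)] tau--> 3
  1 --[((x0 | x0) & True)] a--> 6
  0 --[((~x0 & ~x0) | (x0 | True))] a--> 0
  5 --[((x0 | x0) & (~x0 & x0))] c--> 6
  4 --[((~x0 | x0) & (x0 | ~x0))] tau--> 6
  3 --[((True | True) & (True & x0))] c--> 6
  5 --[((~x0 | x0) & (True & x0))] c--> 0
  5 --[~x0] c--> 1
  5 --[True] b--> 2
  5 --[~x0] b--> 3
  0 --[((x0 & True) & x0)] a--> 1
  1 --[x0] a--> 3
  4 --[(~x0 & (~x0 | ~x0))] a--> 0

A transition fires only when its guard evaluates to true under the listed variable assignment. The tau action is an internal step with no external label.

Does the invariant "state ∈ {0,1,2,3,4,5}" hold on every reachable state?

Allowed set {0,1,2,3,4,5}
Reach set: {0,1,2,3,6}
  0: ok
  1: ok
  2: ok
  3: ok
  6: outside
witness against invariant: a·a → 6

Answer: INVARIANT VIOLATED at state 6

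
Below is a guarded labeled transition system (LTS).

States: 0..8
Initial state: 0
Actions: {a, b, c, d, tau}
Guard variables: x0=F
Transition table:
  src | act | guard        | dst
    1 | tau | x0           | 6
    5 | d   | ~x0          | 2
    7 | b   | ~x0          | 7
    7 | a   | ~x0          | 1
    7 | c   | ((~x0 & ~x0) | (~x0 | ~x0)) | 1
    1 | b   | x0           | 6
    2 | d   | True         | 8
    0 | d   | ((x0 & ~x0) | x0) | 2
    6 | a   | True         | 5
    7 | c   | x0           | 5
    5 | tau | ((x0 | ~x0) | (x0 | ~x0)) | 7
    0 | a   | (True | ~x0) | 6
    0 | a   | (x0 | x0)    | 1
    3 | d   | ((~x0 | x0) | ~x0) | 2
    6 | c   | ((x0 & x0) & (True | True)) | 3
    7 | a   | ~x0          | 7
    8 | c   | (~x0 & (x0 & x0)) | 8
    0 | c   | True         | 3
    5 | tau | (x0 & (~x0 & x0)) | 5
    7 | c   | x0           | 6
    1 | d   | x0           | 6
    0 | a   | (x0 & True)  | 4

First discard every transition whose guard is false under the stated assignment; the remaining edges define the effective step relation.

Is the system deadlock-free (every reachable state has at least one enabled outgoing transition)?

Answer: DEADLOCK at state 1

Trace:
Reach set: {0,1,2,3,5,6,7,8}
  0: a→6  c→3  [2 out]
  1: ∅  [deadlock]
  2: d→8  [1 out]
  3: d→2  [1 out]
  5: d→2  tau→7  [2 out]
  6: a→5  [1 out]
  7: a→1  a→7  b→7  c→1  [4 out]
  8: ∅  [deadlock]
trace reaching 1: a·a·tau·a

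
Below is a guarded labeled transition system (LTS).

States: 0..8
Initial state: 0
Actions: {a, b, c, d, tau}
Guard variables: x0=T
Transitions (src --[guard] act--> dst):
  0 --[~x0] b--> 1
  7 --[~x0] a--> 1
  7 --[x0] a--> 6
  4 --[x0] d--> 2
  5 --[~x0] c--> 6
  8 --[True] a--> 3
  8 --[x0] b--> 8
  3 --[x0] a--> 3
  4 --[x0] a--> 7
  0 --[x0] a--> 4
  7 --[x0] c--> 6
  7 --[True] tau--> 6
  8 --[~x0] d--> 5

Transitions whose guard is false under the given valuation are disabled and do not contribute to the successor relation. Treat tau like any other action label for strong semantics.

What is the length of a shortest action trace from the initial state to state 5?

Layered search for 5:
  L0 = {0}
  L1 = {4}
  L2 = {2,7}
  L3 = {6}
5 never appears.

Answer: UNREACHABLE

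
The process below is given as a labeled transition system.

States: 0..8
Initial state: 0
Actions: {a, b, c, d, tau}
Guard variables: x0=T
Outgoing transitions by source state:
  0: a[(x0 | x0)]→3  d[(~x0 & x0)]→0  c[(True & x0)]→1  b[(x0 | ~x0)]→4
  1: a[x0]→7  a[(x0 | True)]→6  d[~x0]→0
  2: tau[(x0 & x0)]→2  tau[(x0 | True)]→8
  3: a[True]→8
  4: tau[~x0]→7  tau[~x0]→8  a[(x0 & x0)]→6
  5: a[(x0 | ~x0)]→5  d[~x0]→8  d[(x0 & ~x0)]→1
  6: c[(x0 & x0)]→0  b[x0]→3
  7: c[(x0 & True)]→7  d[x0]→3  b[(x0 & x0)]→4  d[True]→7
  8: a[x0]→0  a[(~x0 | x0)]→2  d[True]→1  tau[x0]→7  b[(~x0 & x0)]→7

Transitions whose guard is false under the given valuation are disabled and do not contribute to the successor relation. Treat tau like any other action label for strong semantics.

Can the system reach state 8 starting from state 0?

Guard filter leaves 20 enabled edge(s).
L0 = {0}
L1 = {1,3,4}  now seen {0,1,3,4}
L2 = {6,7,8}  now seen {0,1,3,4,6,7,8}
L3 = {2}  now seen {0,1,2,3,4,6,7,8}
Reachable = {0,1,2,3,4,6,7,8}
trace reaching 8: a·a

Answer: REACHABLE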